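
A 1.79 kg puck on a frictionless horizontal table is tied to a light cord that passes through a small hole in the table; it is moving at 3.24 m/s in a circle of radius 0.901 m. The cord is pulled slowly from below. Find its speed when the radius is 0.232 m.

Central (radial) force ⇒ zero torque about the center ⇒ m v r is constant.
v₂ = v₁ r₁ / r₂ = (3.24)(0.901) / (0.232) = 12.58 m/s.

v₂ ≈ 12.6 m/s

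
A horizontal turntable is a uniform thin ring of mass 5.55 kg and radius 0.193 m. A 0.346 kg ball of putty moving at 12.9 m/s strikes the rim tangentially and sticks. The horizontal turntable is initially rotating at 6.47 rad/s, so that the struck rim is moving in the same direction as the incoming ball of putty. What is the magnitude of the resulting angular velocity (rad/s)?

About the axle the impulsive forces during the collision are internal, so angular momentum about that axis is conserved.
I_p = (5.55)(0.193)² = 0.2067 kg·m². Taking the sense of the ball of putty's angular momentum as positive, L_{ball} = m v R = (0.346)(12.9)(0.193) = 0.8614 kg·m²/s.
L_i = +I_p ω_p + m v R = +(0.2067)(6.47) + 0.8614 = 2.199 kg·m²/s.
After sticking, I_f = I_p + m R² = 0.2067 + (0.346)(0.193)² = 0.2196 kg·m².
ω_f = L_i / I_f = 2.199 / 0.2196 = 10.01 rad/s.

|ω_f| ≈ 10.0 rad/s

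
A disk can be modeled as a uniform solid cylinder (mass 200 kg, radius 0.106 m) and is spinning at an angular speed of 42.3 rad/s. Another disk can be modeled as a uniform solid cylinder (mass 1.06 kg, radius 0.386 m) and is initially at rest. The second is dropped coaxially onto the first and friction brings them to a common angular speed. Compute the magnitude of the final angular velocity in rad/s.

The coupling torques are internal; angular momentum about the shared axis is conserved.
Moments of inertia: I_A = ½(200)(0.106)² = 1.124 kg·m²; I_B = ½(1.06)(0.386)² = 0.07897 kg·m².
Taking A's sense as positive: L = (1.124)(42.3) = 47.53 kg·m²·rad/s.
Combined I = 1.124 + 0.07897 = 1.203 kg·m².
ω_f = L / I = 47.53 / 1.203 = 39.52 rad/s.

|ω_f| ≈ 39.5 rad/s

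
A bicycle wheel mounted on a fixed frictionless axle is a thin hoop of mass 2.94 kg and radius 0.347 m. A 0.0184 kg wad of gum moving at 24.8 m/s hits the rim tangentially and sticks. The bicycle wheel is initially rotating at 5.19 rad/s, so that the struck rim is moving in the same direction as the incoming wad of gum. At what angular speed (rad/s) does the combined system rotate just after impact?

The axle reaction passes through the axle and exerts no torque about it; angular momentum about the axle is conserved through the impact.
I_p = (2.94)(0.347)² = 0.3540 kg·m². Taking the sense of the wad of gum's angular momentum as positive, L_{wad} = m v R = (0.0184)(24.8)(0.347) = 0.1583 kg·m²/s.
L_i = +I_p ω_p + m v R = +(0.3540)(5.19) + 0.1583 = 1.996 kg·m²/s.
After sticking, I_f = I_p + m R² = 0.3540 + (0.0184)(0.347)² = 0.3562 kg·m².
ω_f = L_i / I_f = 1.996 / 0.3562 = 5.602 rad/s.

|ω_f| ≈ 5.60 rad/s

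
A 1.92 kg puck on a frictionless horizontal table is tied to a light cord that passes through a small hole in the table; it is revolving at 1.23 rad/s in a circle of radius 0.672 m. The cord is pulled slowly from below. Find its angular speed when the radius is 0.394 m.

The constraining force is radial, so m r² ω about the center is conserved.
ω₂ = ω₁ (r₁/r₂)² = (1.23)(0.672/0.394)² = 3.578 rad/s.

ω₂ ≈ 3.58 rad/s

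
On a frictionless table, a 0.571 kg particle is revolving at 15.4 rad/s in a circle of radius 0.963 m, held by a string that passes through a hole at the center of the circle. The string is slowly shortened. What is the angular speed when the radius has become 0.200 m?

ω₂ ≈ 357 rad/s

The constraining force is radial, so m r² ω about the center is conserved.
ω₂ = ω₁ (r₁/r₂)² = (15.4)(0.963/0.200)² = 357.0 rad/s.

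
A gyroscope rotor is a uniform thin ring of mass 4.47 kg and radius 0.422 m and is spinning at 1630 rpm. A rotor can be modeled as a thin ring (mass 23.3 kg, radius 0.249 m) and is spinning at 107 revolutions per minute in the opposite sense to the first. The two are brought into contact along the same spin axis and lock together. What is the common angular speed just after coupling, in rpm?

The coupling torques are internal; angular momentum about the shared axis is conserved.
Moments of inertia: I_A = (4.47)(0.422)² = 0.7960 kg·m²; I_B = (23.3)(0.249)² = 1.445 kg·m².
Taking A's sense as positive: L = (0.7960)(1630) − (1.445)(107) = 1143 kg·m²·rpm.
Combined I = 0.7960 + 1.445 = 2.241 kg·m².
ω_f = L / I = 1143 / 2.241 = 510.1 rpm.

|ω_f| ≈ 510 rpm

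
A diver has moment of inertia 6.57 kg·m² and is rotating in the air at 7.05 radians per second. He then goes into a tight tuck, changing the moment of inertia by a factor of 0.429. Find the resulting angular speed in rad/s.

No external torque acts about the spin axis, so angular momentum is conserved.
I₂ = 0.429 × 6.57 = 2.819 kg·m².
ω₂ = I₁ω₁ / I₂ = (6.570)(7.05 rad/s) / (2.819) = 16.43 rad/s.

ω₂ ≈ 16.4 rad/s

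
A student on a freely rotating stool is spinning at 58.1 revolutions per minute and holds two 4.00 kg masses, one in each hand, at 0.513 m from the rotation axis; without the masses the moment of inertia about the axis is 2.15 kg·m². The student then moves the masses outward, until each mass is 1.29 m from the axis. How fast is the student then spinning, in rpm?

With no external torque about the axis, L is conserved: I₁ω₁ = I₂ω₂.
I₁ = 2.15 + 2(4.00)(0.513)² = 4.255 kg·m²; I₂ = 2.15 + 2(4.00)(1.29)² = 15.46 kg·m².
ω₂ = I₁ω₁ / I₂ = (4.255)(58.1 rpm) / (15.46) = 15.99 rpm.

ω₂ ≈ 16.0 rpm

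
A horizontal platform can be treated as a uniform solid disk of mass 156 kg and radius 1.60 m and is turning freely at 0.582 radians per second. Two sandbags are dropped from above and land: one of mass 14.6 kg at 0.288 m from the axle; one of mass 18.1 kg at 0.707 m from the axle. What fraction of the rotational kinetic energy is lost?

No external torque acts about the axle; L_before = L_after.
I_p = ½(156)(1.60)² = 199.7 kg·m².
Added inertia Σmr² = (14.6)(0.288)² + (18.1)(0.707)² = 10.26 kg·m²; I_f = 199.7 + 10.26 = 209.9 kg·m².
ω_f = I_p ω_i / I_f = (199.7)(0.582) / 209.9 = 0.5536 rad/s.
KE_i = ½(199.7)(0.5820 rad/s)² = 33.82 J; KE_f = ½(209.9)(0.5536)² = 32.17 J.
Fraction lost = 0.04886.

fraction ≈ 0.0489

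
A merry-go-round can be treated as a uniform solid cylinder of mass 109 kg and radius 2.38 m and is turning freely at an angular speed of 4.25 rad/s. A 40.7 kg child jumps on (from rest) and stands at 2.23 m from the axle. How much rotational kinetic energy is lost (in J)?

energy lost ≈ 1100 J

The added mass arrives with no angular momentum about the axle, and any external torque about the axle is negligible, so the system's angular momentum is conserved.
I_p = ½(109)(2.38)² = 308.7 kg·m².
Added inertia Σmr² = (40.7)(2.23)² = 202.4 kg·m²; I_f = 308.7 + 202.4 = 511.1 kg·m².
ω_f = I_p ω_i / I_f = (308.7)(4.25) / 511.1 = 2.567 rad/s.
KE_i = ½(308.7)(4.250 rad/s)² = 2788 J; KE_f = ½(511.1)(2.567)² = 1684 J.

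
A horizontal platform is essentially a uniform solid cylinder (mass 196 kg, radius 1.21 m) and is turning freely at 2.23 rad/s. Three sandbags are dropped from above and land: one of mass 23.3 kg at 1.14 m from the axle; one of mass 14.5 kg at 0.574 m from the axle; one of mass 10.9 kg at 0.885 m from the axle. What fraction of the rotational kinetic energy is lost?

No external torque acts about the axle; L_before = L_after.
I_p = ½(196)(1.21)² = 143.5 kg·m².
Added inertia Σmr² = (23.3)(1.14)² + (14.5)(0.574)² + (10.9)(0.885)² = 43.60 kg·m²; I_f = 143.5 + 43.60 = 187.1 kg·m².
ω_f = I_p ω_i / I_f = (143.5)(2.23) / 187.1 = 1.710 rad/s.
KE_i = ½(143.5)(2.230 rad/s)² = 356.8 J; KE_f = ½(187.1)(1.710)² = 273.6 J.
Fraction lost = 0.2330.

fraction ≈ 0.233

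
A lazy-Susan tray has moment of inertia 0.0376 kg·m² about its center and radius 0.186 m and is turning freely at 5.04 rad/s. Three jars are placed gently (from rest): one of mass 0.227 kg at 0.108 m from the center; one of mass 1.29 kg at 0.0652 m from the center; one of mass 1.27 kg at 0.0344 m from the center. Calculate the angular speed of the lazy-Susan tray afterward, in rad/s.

The added mass arrives with no angular momentum about the center, and any external torque about the center is negligible, so the system's angular momentum is conserved.
Added inertia Σmr² = (0.227)(0.108)² + (1.29)(0.0652)² + (1.27)(0.0344)² = 0.009634 kg·m²; I_f = 0.03760 + 0.009634 = 0.04723 kg·m².
ω_f = I_p ω_i / I_f = (0.03760)(5.04) / 0.04723 = 4.012 rad/s.

ω_f ≈ 4.01 rad/s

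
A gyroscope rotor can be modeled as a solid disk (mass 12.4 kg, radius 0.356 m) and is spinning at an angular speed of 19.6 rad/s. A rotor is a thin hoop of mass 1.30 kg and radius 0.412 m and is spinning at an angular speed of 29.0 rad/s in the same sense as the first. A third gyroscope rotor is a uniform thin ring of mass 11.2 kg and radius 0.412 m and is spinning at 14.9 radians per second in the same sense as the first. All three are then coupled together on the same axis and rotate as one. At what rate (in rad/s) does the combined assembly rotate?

|ω_f| ≈ 17.2 rad/s

The coupling torques are internal; angular momentum about the shared axis is conserved.
Moments of inertia: I_A = ½(12.4)(0.356)² = 0.7858 kg·m²; I_B = (1.30)(0.412)² = 0.2207 kg·m²; I_C = (11.2)(0.412)² = 1.901 kg·m².
Taking A's sense as positive: L = (0.7858)(19.6) + (0.2207)(29.0) + (1.901)(14.9) = 50.13 kg·m²·rad/s.
Combined I = 0.7858 + 0.2207 + 1.901 = 2.908 kg·m².
ω_f = L / I = 50.13 / 2.908 = 17.24 rad/s.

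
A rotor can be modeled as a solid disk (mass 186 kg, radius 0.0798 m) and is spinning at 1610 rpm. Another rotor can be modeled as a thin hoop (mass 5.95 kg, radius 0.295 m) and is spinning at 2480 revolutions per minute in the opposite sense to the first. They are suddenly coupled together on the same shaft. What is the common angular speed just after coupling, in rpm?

No external torque acts about the common axis, so total angular momentum is conserved.
Moments of inertia: I_A = ½(186)(0.0798)² = 0.5922 kg·m²; I_B = (5.95)(0.295)² = 0.5178 kg·m².
Taking A's sense as positive: L = (0.5922)(1610) − (0.5178)(2480) = -330.7 kg·m²·rpm.
Combined I = 0.5922 + 0.5178 = 1.110 kg·m².
ω_f = L / I = -330.7 / 1.110 = -297.9 rpm.

|ω_f| ≈ 298 rpm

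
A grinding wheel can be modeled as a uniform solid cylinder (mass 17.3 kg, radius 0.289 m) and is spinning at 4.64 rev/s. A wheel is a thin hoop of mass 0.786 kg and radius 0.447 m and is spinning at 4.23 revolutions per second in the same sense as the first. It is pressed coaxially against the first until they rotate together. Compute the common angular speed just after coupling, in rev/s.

|ω_f| ≈ 4.57 rev/s

No external torque acts about the common axis, so total angular momentum is conserved.
Moments of inertia: I_A = ½(17.3)(0.289)² = 0.7225 kg·m²; I_B = (0.786)(0.447)² = 0.1570 kg·m².
Taking A's sense as positive: L = (0.7225)(4.64) + (0.1570)(4.23) = 4.017 kg·m²·rev/s.
Combined I = 0.7225 + 0.1570 = 0.8795 kg·m².
ω_f = L / I = 4.017 / 0.8795 = 4.567 rev/s.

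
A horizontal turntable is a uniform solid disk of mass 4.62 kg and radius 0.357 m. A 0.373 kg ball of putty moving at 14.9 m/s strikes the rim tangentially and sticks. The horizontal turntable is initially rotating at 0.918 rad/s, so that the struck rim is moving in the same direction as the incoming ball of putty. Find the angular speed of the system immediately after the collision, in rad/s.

The axle reaction passes through the axle and exerts no torque about it; angular momentum about the axle is conserved through the impact.
I_p = ½(4.62)(0.357)² = 0.2944 kg·m². Taking the sense of the ball of putty's angular momentum as positive, L_{ball} = m v R = (0.373)(14.9)(0.357) = 1.984 kg·m²/s.
L_i = +I_p ω_p + m v R = +(0.2944)(0.918) + 1.984 = 2.254 kg·m²/s.
After sticking, I_f = I_p + m R² = 0.2944 + (0.373)(0.357)² = 0.3419 kg·m².
ω_f = L_i / I_f = 2.254 / 0.3419 = 6.593 rad/s.

|ω_f| ≈ 6.59 rad/s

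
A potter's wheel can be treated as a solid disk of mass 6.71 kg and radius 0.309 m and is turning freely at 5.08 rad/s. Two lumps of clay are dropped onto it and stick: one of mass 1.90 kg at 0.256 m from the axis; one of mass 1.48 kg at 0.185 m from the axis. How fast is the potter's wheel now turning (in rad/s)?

ω_f ≈ 3.28 rad/s

No external torque acts about the axis; L_before = L_after.
I_p = ½(6.71)(0.309)² = 0.3203 kg·m².
Added inertia Σmr² = (1.90)(0.256)² + (1.48)(0.185)² = 0.1752 kg·m²; I_f = 0.3203 + 0.1752 = 0.4955 kg·m².
ω_f = I_p ω_i / I_f = (0.3203)(5.08) / 0.4955 = 3.284 rad/s.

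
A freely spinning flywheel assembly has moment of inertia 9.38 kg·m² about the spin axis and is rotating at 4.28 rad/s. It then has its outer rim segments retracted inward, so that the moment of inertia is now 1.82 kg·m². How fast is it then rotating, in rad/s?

ω₂ ≈ 22.1 rad/s

With no external torque about the axis, L is conserved: I₁ω₁ = I₂ω₂.
ω₂ = I₁ω₁ / I₂ = (9.380)(4.28 rad/s) / (1.820) = 22.06 rad/s.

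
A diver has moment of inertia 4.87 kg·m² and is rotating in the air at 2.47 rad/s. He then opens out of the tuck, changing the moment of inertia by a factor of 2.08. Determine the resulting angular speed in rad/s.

ω₂ ≈ 1.19 rad/s

Angular momentum about the spin axis is conserved since the torque about it is zero.
I₂ = 2.08 × 4.87 = 10.13 kg·m².
ω₂ = I₁ω₁ / I₂ = (4.870)(2.47 rad/s) / (10.13) = 1.188 rad/s.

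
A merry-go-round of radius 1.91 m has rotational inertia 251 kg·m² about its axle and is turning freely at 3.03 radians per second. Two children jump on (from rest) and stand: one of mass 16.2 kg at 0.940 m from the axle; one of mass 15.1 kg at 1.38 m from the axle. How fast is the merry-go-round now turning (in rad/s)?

No external torque acts about the axle; L_before = L_after.
Added inertia Σmr² = (16.2)(0.940)² + (15.1)(1.38)² = 43.07 kg·m²; I_f = 251.0 + 43.07 = 294.1 kg·m².
ω_f = I_p ω_i / I_f = (251.0)(3.03) / 294.1 = 2.586 rad/s.

ω_f ≈ 2.59 rad/s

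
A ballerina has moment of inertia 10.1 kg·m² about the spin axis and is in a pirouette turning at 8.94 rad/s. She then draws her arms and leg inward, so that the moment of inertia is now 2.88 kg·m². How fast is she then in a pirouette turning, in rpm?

ω₂ ≈ 299 rpm

With no external torque about the axis, L is conserved: I₁ω₁ = I₂ω₂.
ω₂ = I₁ω₁ / I₂ = (10.10)(8.94 rad/s) / (2.880) = 31.35 rad/s = 299.4 rpm.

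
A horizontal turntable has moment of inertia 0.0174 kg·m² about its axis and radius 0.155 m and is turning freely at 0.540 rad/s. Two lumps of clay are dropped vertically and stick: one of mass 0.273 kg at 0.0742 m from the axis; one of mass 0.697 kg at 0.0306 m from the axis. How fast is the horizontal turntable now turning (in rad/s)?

The added mass arrives with no angular momentum about the axis, and any external torque about the axis is negligible, so the system's angular momentum is conserved.
Added inertia Σmr² = (0.273)(0.0742)² + (0.697)(0.0306)² = 0.002156 kg·m²; I_f = 0.01740 + 0.002156 = 0.01956 kg·m².
ω_f = I_p ω_i / I_f = (0.01740)(0.540) / 0.01956 = 0.4805 rad/s.

ω_f ≈ 0.480 rad/s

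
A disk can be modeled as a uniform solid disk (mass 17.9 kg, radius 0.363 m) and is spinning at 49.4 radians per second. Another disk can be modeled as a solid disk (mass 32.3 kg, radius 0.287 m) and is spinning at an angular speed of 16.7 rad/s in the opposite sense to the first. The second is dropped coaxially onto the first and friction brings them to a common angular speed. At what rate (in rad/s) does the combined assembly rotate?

|ω_f| ≈ 14.4 rad/s

The coupling torques are internal; angular momentum about the shared axis is conserved.
Moments of inertia: I_A = ½(17.9)(0.363)² = 1.179 kg·m²; I_B = ½(32.3)(0.287)² = 1.330 kg·m².
Taking A's sense as positive: L = (1.179)(49.4) − (1.330)(16.7) = 36.04 kg·m²·rad/s.
Combined I = 1.179 + 1.330 = 2.510 kg·m².
ω_f = L / I = 36.04 / 2.510 = 14.36 rad/s.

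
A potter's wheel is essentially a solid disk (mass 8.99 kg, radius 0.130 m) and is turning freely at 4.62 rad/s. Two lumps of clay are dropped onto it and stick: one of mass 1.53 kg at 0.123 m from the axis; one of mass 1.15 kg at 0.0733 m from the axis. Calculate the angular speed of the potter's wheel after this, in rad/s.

No external torque acts about the axis; L_before = L_after.
I_p = ½(8.99)(0.130)² = 0.07597 kg·m².
Added inertia Σmr² = (1.53)(0.123)² + (1.15)(0.0733)² = 0.02933 kg·m²; I_f = 0.07597 + 0.02933 = 0.1053 kg·m².
ω_f = I_p ω_i / I_f = (0.07597)(4.62) / 0.1053 = 3.333 rad/s.

ω_f ≈ 3.33 rad/s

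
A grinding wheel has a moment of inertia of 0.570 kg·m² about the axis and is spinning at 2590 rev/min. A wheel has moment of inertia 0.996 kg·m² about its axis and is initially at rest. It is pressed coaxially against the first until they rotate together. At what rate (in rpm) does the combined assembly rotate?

The coupling torques are internal; angular momentum about the shared axis is conserved.
Taking A's sense as positive: L = (0.5700)(2590) = 1476 kg·m²·rpm.
Combined I = 0.5700 + 0.9960 = 1.566 kg·m².
ω_f = L / I = 1476 / 1.566 = 942.7 rpm.

|ω_f| ≈ 943 rpm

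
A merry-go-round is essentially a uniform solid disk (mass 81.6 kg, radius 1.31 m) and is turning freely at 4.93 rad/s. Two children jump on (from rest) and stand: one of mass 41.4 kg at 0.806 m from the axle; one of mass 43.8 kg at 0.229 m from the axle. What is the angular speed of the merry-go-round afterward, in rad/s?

ω_f ≈ 3.48 rad/s

The added mass arrives with no angular momentum about the axle, and any external torque about the axle is negligible, so the system's angular momentum is conserved.
I_p = ½(81.6)(1.31)² = 70.02 kg·m².
Added inertia Σmr² = (41.4)(0.806)² + (43.8)(0.229)² = 29.19 kg·m²; I_f = 70.02 + 29.19 = 99.21 kg·m².
ω_f = I_p ω_i / I_f = (70.02)(4.93) / 99.21 = 3.479 rad/s.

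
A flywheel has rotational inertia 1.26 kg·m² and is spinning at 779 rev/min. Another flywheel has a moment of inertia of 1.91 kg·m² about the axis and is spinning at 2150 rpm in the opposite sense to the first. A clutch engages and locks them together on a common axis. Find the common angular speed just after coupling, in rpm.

|ω_f| ≈ 986 rpm

The coupling torques are internal; angular momentum about the shared axis is conserved.
Taking A's sense as positive: L = (1.260)(779) − (1.910)(2150) = -3125 kg·m²·rpm.
Combined I = 1.260 + 1.910 = 3.170 kg·m².
ω_f = L / I = -3125 / 3.170 = -985.8 rpm.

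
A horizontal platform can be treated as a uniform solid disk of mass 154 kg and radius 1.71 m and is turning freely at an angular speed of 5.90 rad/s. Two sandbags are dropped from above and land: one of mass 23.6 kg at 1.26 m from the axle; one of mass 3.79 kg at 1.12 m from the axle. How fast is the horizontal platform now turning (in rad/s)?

No external torque acts about the axle; L_before = L_after.
I_p = ½(154)(1.71)² = 225.2 kg·m².
Added inertia Σmr² = (23.6)(1.26)² + (3.79)(1.12)² = 42.22 kg·m²; I_f = 225.2 + 42.22 = 267.4 kg·m².
ω_f = I_p ω_i / I_f = (225.2)(5.90) / 267.4 = 4.968 rad/s.

ω_f ≈ 4.97 rad/s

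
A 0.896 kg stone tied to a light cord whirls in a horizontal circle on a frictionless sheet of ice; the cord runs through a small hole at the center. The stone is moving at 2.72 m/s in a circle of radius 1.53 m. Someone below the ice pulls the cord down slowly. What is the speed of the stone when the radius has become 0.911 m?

The only horizontal force on the mass is along the cord (radial), so it exerts no torque about the hole and angular momentum m v r is conserved.
v₂ = v₁ r₁ / r₂ = (2.72)(1.53) / (0.911) = 4.568 m/s.

v₂ ≈ 4.57 m/s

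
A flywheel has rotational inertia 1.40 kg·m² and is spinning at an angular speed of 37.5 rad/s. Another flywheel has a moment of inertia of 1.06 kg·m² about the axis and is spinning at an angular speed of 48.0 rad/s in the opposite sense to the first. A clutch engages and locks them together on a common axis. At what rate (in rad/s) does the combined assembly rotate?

|ω_f| ≈ 0.659 rad/s

No external torque acts about the common axis, so total angular momentum is conserved.
Taking A's sense as positive: L = (1.400)(37.5) − (1.060)(48.0) = 1.620 kg·m²·rad/s.
Combined I = 1.400 + 1.060 = 2.460 kg·m².
ω_f = L / I = 1.620 / 2.460 = 0.6585 rad/s.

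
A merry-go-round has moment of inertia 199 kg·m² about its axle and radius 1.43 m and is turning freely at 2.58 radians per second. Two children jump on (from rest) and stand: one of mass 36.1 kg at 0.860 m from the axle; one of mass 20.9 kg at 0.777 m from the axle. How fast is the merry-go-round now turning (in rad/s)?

The added mass arrives with no angular momentum about the axle, and any external torque about the axle is negligible, so the system's angular momentum is conserved.
Added inertia Σmr² = (36.1)(0.860)² + (20.9)(0.777)² = 39.32 kg·m²; I_f = 199.0 + 39.32 = 238.3 kg·m².
ω_f = I_p ω_i / I_f = (199.0)(2.58) / 238.3 = 2.154 rad/s.

ω_f ≈ 2.15 rad/s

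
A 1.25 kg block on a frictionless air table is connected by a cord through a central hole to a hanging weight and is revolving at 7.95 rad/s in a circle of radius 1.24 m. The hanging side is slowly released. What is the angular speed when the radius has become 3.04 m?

The constraining force is radial, so m r² ω about the center is conserved.
ω₂ = ω₁ (r₁/r₂)² = (7.95)(1.24/3.04)² = 1.323 rad/s.

ω₂ ≈ 1.32 rad/s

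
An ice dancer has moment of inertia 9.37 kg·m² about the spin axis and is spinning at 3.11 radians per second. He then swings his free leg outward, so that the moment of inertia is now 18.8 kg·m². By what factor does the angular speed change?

ω₂/ω₁ ≈ 0.498

No external torque acts about the spin axis, so angular momentum is conserved.
ω₂/ω₁ = I₁/I₂ = 9.370 / 18.80 = 0.4984.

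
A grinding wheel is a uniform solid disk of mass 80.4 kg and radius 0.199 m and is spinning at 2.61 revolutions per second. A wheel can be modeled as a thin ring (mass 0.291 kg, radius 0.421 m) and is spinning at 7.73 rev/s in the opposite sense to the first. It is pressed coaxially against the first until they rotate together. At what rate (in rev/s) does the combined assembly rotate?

|ω_f| ≈ 2.29 rev/s

The coupling torques are internal; angular momentum about the shared axis is conserved.
Moments of inertia: I_A = ½(80.4)(0.199)² = 1.592 kg·m²; I_B = (0.291)(0.421)² = 0.05158 kg·m².
Taking A's sense as positive: L = (1.592)(2.61) − (0.05158)(7.73) = 3.756 kg·m²·rev/s.
Combined I = 1.592 + 0.05158 = 1.644 kg·m².
ω_f = L / I = 3.756 / 1.644 = 2.286 rev/s.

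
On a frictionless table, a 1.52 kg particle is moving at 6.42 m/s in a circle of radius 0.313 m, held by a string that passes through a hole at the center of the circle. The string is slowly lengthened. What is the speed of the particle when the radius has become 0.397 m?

v₂ ≈ 5.06 m/s

The only horizontal force on the mass is along the cord (radial), so it exerts no torque about the hole and angular momentum m v r is conserved.
v₂ = v₁ r₁ / r₂ = (6.42)(0.313) / (0.397) = 5.062 m/s.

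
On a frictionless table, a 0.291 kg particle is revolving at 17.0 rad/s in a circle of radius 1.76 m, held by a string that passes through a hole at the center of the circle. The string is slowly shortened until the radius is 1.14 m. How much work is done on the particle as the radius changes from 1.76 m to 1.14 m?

W ≈ 180 J

The constraining force is radial, so m r² ω about the center is conserved.
ω₂ = ω₁ (r₁/r₂)² = (17.0)(1.76/1.14)² = 40.52 rad/s.
W = ΔKE = ½m(v₂² − v₁²) = 180.2 J.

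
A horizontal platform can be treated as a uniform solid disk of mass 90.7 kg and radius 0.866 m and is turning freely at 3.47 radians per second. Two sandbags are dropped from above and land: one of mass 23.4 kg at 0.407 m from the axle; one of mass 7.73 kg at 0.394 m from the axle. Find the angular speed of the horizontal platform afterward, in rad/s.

The added mass arrives with no angular momentum about the axle, and any external torque about the axle is negligible, so the system's angular momentum is conserved.
I_p = ½(90.7)(0.866)² = 34.01 kg·m².
Added inertia Σmr² = (23.4)(0.407)² + (7.73)(0.394)² = 5.076 kg·m²; I_f = 34.01 + 5.076 = 39.09 kg·m².
ω_f = I_p ω_i / I_f = (34.01)(3.47) / 39.09 = 3.019 rad/s.

ω_f ≈ 3.02 rad/s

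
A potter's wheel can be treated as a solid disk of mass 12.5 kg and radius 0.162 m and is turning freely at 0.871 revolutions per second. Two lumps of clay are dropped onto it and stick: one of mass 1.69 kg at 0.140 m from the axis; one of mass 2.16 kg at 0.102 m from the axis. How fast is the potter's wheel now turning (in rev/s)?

The added mass arrives with no angular momentum about the axis, and any external torque about the axis is negligible, so the system's angular momentum is conserved.
I_p = ½(12.5)(0.162)² = 0.1640 kg·m².
Added inertia Σmr² = (1.69)(0.140)² + (2.16)(0.102)² = 0.05560 kg·m²; I_f = 0.1640 + 0.05560 = 0.2196 kg·m².
ω_f = I_p ω_i / I_f = (0.1640)(0.871) / 0.2196 = 0.6505 rev/s.

ω_f ≈ 0.651 rev/s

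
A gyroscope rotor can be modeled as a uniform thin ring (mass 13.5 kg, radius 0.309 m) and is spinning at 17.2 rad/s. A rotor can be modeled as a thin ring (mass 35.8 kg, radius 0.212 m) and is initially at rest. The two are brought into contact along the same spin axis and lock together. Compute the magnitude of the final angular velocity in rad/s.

|ω_f| ≈ 7.65 rad/s

The coupling torques are internal; angular momentum about the shared axis is conserved.
Moments of inertia: I_A = (13.5)(0.309)² = 1.289 kg·m²; I_B = (35.8)(0.212)² = 1.609 kg·m².
Taking A's sense as positive: L = (1.289)(17.2) = 22.17 kg·m²·rad/s.
Combined I = 1.289 + 1.609 = 2.898 kg·m².
ω_f = L / I = 22.17 / 2.898 = 7.650 rad/s.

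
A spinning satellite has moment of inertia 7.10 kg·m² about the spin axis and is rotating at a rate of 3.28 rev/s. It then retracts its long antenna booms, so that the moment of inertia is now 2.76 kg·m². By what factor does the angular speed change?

No external torque acts about the spin axis, so angular momentum is conserved.
ω₂/ω₁ = I₁/I₂ = 7.100 / 2.760 = 2.572.

ω₂/ω₁ ≈ 2.57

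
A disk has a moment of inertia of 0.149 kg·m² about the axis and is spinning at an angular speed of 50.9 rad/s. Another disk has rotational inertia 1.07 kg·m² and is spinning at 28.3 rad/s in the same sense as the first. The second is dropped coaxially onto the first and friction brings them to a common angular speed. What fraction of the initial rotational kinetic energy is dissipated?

No external torque acts about the common axis, so total angular momentum is conserved.
Taking A's sense as positive: L = (0.1490)(50.9) + (1.070)(28.3) = 37.87 kg·m²·rad/s.
Combined I = 0.1490 + 1.070 = 1.219 kg·m².
ω_f = L / I = 37.87 / 1.219 = 31.06 rad/s.
KE_i = ½ΣIω² = 621.5 J; KE_f = ½(1.219)(31.06)² = 588.1 J.
Fraction dissipated = (KE_i − KE_f)/KE_i = 0.05374.

fraction ≈ 0.0537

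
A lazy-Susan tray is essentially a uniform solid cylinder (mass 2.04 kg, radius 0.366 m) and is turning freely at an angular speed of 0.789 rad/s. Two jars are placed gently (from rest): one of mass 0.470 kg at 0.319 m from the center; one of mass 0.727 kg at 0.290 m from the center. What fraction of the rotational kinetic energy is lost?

fraction ≈ 0.444

The added mass arrives with no angular momentum about the center, and any external torque about the center is negligible, so the system's angular momentum is conserved.
I_p = ½(2.04)(0.366)² = 0.1366 kg·m².
Added inertia Σmr² = (0.470)(0.319)² + (0.727)(0.290)² = 0.1090 kg·m²; I_f = 0.1366 + 0.1090 = 0.2456 kg·m².
ω_f = I_p ω_i / I_f = (0.1366)(0.789) / 0.2456 = 0.4389 rad/s.
KE_i = ½(0.1366)(0.7890 rad/s)² = 0.04253 J; KE_f = ½(0.2456)(0.4389)² = 0.02366 J.
Fraction lost = 0.4437.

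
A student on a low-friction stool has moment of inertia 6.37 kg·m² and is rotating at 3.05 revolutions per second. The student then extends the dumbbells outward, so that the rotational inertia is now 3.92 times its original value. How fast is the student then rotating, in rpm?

ω₂ ≈ 46.7 rpm

With no external torque about the axis, L is conserved: I₁ω₁ = I₂ω₂.
I₂ = 3.92 × 6.37 = 24.97 kg·m².
ω₂ = I₁ω₁ / I₂ = (6.370)(3.05 rev/s) / (24.97) = 0.7781 rev/s = 46.68 rpm.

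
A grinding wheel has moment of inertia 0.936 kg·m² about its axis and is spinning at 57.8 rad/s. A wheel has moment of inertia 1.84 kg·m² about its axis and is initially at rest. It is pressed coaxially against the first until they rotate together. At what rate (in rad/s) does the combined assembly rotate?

No external torque acts about the common axis, so total angular momentum is conserved.
Taking A's sense as positive: L = (0.9360)(57.8) = 54.10 kg·m²·rad/s.
Combined I = 0.9360 + 1.840 = 2.776 kg·m².
ω_f = L / I = 54.10 / 2.776 = 19.49 rad/s.

|ω_f| ≈ 19.5 rad/s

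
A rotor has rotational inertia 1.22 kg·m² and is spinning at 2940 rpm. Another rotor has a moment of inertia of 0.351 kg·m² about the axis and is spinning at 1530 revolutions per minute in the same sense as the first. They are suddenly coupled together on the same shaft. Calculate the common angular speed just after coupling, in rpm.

|ω_f| ≈ 2620 rpm

The coupling torques are internal; angular momentum about the shared axis is conserved.
Taking A's sense as positive: L = (1.220)(2940) + (0.3510)(1530) = 4124 kg·m²·rpm.
Combined I = 1.220 + 0.3510 = 1.571 kg·m².
ω_f = L / I = 4124 / 1.571 = 2625 rpm.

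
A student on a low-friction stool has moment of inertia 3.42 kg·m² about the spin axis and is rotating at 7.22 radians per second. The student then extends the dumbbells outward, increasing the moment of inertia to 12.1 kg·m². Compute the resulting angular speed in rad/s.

No external torque acts about the spin axis, so angular momentum is conserved.
ω₂ = I₁ω₁ / I₂ = (3.420)(7.22 rad/s) / (12.10) = 2.041 rad/s.

ω₂ ≈ 2.04 rad/s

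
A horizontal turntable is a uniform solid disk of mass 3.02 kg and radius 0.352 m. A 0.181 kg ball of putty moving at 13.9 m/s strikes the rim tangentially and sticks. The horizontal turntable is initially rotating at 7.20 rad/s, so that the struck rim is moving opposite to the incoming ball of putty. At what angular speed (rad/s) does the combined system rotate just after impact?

The axle reaction passes through the axle and exerts no torque about it; angular momentum about the axle is conserved through the impact.
I_p = ½(3.02)(0.352)² = 0.1871 kg·m². Taking the sense of the ball of putty's angular momentum as positive, L_{ball} = m v R = (0.181)(13.9)(0.352) = 0.8856 kg·m²/s.
L_i = −I_p ω_p + m v R = −(0.1871)(7.20) + 0.8856 = -0.4615 kg·m²/s.
After sticking, I_f = I_p + m R² = 0.1871 + (0.181)(0.352)² = 0.2095 kg·m².
ω_f = L_i / I_f = -0.4615 / 0.2095 = -2.203 rad/s.

|ω_f| ≈ 2.20 rad/s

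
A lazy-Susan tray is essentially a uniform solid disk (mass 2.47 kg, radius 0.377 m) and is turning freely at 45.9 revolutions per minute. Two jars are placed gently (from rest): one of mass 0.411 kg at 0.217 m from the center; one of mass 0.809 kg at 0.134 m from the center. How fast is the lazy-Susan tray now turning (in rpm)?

No external torque acts about the center; L_before = L_after.
I_p = ½(2.47)(0.377)² = 0.1755 kg·m².
Added inertia Σmr² = (0.411)(0.217)² + (0.809)(0.134)² = 0.03388 kg·m²; I_f = 0.1755 + 0.03388 = 0.2094 kg·m².
ω_f = I_p ω_i / I_f = (0.1755)(45.9) / 0.2094 = 38.47 rpm.

ω_f ≈ 38.5 rpm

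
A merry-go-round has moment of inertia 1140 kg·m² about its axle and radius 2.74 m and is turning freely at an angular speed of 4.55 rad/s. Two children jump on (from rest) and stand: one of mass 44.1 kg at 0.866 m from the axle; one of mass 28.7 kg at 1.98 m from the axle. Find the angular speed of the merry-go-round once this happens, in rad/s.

ω_f ≈ 4.03 rad/s

The added mass arrives with no angular momentum about the axle, and any external torque about the axle is negligible, so the system's angular momentum is conserved.
Added inertia Σmr² = (44.1)(0.866)² + (28.7)(1.98)² = 145.6 kg·m²; I_f = 1140 + 145.6 = 1286 kg·m².
ω_f = I_p ω_i / I_f = (1140)(4.55) / 1286 = 4.035 rad/s.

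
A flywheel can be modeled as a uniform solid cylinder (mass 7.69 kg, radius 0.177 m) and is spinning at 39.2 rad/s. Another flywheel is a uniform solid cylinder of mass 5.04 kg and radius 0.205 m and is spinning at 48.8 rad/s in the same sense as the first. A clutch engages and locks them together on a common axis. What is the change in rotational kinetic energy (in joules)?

No external torque acts about the common axis, so total angular momentum is conserved.
Moments of inertia: I_A = ½(7.69)(0.177)² = 0.1205 kg·m²; I_B = ½(5.04)(0.205)² = 0.1059 kg·m².
Taking A's sense as positive: L = (0.1205)(39.2) + (0.1059)(48.8) = 9.890 kg·m²·rad/s.
Combined I = 0.1205 + 0.1059 = 0.2264 kg·m².
ω_f = L / I = 9.890 / 0.2264 = 43.69 rad/s.
KE_i = ½ΣIω² = 218.7 J; KE_f = ½(0.2264)(43.69)² = 216.1 J.

ΔKE ≈ -2.60 J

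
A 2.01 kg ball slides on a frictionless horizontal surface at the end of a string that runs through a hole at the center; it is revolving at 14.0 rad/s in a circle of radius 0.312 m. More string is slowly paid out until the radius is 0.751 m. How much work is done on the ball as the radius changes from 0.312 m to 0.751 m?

W ≈ -15.9 J

The constraining force is radial, so m r² ω about the center is conserved.
ω₂ = ω₁ (r₁/r₂)² = (14.0)(0.312/0.751)² = 2.416 rad/s.
W = ΔKE = ½m(v₂² − v₁²) = -15.87 J.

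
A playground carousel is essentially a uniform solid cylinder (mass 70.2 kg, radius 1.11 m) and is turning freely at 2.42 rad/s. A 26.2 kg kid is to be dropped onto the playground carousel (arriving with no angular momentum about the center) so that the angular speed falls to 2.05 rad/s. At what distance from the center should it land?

r ≈ 0.546 m

The added mass arrives with no angular momentum about the center, and any external torque about the center is negligible, so the system's angular momentum is conserved.
I_p = ½(70.2)(1.11)² = 43.25 kg·m².
I_p ω_i = (I_p + m r²) ω_f ⇒ m r² = I_p(ω_i/ω_f − 1) = 43.25(2.42/2.05 − 1) = 7.806 kg·m².
r = √(7.806/26.2) = 0.5458 m.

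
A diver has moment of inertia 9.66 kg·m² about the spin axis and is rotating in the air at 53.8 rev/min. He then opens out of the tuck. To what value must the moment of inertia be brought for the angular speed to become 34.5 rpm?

I₂ ≈ 15.1 kg·m²

With no external torque about the axis, L is conserved: I₁ω₁ = I₂ω₂.
I₂ = I₁ω₁ / ω₂ = (9.66)(53.8) / (34.5) = 15.06 kg·m².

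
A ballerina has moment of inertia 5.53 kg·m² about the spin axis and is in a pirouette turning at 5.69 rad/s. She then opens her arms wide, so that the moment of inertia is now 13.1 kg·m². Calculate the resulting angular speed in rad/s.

No external torque acts about the spin axis, so angular momentum is conserved.
ω₂ = I₁ω₁ / I₂ = (5.530)(5.69 rad/s) / (13.10) = 2.402 rad/s.

ω₂ ≈ 2.40 rad/s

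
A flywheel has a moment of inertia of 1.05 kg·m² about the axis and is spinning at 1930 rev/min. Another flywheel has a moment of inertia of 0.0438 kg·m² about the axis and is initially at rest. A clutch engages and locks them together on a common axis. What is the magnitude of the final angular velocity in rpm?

No external torque acts about the common axis, so total angular momentum is conserved.
Taking A's sense as positive: L = (1.050)(1930) = 2026 kg·m²·rpm.
Combined I = 1.050 + 0.04380 = 1.094 kg·m².
ω_f = L / I = 2026 / 1.094 = 1853 rpm.

|ω_f| ≈ 1850 rpm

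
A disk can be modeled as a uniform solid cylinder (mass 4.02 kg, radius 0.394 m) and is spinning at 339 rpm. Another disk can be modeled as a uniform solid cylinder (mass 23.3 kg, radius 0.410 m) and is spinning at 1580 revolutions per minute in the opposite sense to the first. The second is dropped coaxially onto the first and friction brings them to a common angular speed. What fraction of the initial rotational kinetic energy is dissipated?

The coupling torques are internal; angular momentum about the shared axis is conserved.
Moments of inertia: I_A = ½(4.02)(0.394)² = 0.3120 kg·m²; I_B = ½(23.3)(0.410)² = 1.958 kg·m².
Taking A's sense as positive: L = (0.3120)(339) − (1.958)(1580) = -2988 kg·m²·rpm.
Combined I = 0.3120 + 1.958 = 2.270 kg·m².
ω_f = L / I = -2988 / 2.270 = -1316 rpm.
KE_i = ½ΣIω² = 27000 J; KE_f = ½(2.270)(137.8)² = 21570 J.
Fraction dissipated = (KE_i − KE_f)/KE_i = 0.2013.

fraction ≈ 0.201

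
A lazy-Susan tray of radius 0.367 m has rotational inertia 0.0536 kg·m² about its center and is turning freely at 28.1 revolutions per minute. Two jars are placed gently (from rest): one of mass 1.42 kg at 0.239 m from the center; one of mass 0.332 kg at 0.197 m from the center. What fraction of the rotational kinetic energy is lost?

fraction ≈ 0.637

No external torque acts about the center; L_before = L_after.
Added inertia Σmr² = (1.42)(0.239)² + (0.332)(0.197)² = 0.09400 kg·m²; I_f = 0.05360 + 0.09400 = 0.1476 kg·m².
ω_f = I_p ω_i / I_f = (0.05360)(28.1) / 0.1476 = 10.20 rpm.
KE_i = ½(0.05360)(2.943 rad/s)² = 0.2321 J; KE_f = ½(0.1476)(1.069)² = 0.08427 J.
Fraction lost = 0.6368.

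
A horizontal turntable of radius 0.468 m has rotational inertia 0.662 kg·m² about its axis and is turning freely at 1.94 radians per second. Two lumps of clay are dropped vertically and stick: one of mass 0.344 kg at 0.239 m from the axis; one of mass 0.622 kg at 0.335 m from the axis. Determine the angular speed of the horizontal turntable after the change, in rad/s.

ω_f ≈ 1.71 rad/s

The added mass arrives with no angular momentum about the axis, and any external torque about the axis is negligible, so the system's angular momentum is conserved.
Added inertia Σmr² = (0.344)(0.239)² + (0.622)(0.335)² = 0.08945 kg·m²; I_f = 0.6620 + 0.08945 = 0.7515 kg·m².
ω_f = I_p ω_i / I_f = (0.6620)(1.94) / 0.7515 = 1.709 rad/s.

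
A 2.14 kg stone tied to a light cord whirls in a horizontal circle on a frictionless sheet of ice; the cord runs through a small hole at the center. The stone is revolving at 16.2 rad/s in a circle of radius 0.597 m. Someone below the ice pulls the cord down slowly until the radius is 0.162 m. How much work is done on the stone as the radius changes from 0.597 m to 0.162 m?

The constraining force is radial, so m r² ω about the center is conserved.
ω₂ = ω₁ (r₁/r₂)² = (16.2)(0.597/0.162)² = 220.0 rad/s.
W = ΔKE = ½m(v₂² − v₁²) = 1259 J.

W ≈ 1260 J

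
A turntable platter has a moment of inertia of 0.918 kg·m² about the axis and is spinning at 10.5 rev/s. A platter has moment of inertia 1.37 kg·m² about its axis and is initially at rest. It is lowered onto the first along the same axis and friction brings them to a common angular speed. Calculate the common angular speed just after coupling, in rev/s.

No external torque acts about the common axis, so total angular momentum is conserved.
Taking A's sense as positive: L = (0.9180)(10.5) = 9.639 kg·m²·rev/s.
Combined I = 0.9180 + 1.370 = 2.288 kg·m².
ω_f = L / I = 9.639 / 2.288 = 4.213 rev/s.

|ω_f| ≈ 4.21 rev/s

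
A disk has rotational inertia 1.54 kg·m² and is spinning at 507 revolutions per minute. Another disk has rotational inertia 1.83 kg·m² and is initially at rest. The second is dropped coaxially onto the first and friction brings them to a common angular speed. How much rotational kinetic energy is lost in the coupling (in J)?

ΔKE lost ≈ 1180 J

No external torque acts about the common axis, so total angular momentum is conserved.
Taking A's sense as positive: L = (1.540)(507) = 780.8 kg·m²·rpm.
Combined I = 1.540 + 1.830 = 3.370 kg·m².
ω_f = L / I = 780.8 / 3.370 = 231.7 rpm.
KE_i = ½ΣIω² = 2171 J; KE_f = ½(3.370)(24.26)² = 991.9 J.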